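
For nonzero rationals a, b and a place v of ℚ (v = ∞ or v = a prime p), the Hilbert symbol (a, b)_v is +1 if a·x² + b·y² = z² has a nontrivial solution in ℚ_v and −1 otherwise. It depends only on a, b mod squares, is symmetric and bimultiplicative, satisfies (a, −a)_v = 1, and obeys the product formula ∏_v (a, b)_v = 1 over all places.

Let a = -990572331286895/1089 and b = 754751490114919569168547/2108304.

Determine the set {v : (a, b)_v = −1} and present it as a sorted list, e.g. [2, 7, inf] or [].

[5, 7, 23, 41]

(a, b) ≡ (-14368655, 52003) mod (ℚ^×)²; places V = {2, 3, 5, 7, 11, 17, 19, 23, 31, 41, ∞}.
(a,b)_17: α=1, u≡1; β=1, v≡16 (mod 17); (1|17)=+1, (16|17)=+1; sign (−1)^0·+1^1·+1^1 = +1.
(a,b)_5: α=1, u≡4; β=0, v≡3 (mod 5); (4|5)=+1, (3|5)=-1; sign (−1)^0·+1^0·-1^1 = -1.
(a,b)_11: α=-2, u≡8; β=-4, v≡2 (mod 11); (8|11)=-1, (2|11)=-1; sign (−1)^0·-1^-4·-1^-2 = +1.
(a,b)_3: α=-2, u≡1; β=-2, v≡1 (mod 3); (1|3)=+1, (1|3)=+1; sign (−1)^0·+1^-2·+1^-2 = +1.
(a,b)_7: α=1, u≡2; β=1, v≡4 (mod 7); (2|7)=+1, (4|7)=+1; sign (−1)^1·+1^1·+1^1 = -1.
(a,b)_2: α=0, β=-4; u≡1, v≡3 (mod 8); ε(u)ε(v)=0·1, αω(v)=0·1, βω(u)=-4·0; sum ≡ 0  ⇒  +1.
(a,b)_19: α=5, u≡13; β=9, v≡1 (mod 19); (13|19)=-1, (1|19)=+1; sign (−1)^1·-1^9·+1^5 = +1.
(a,b)_∞: sgn(-14368655)=−, sgn(52003)=+, so +1.
(a,b)_23: α=2, u≡19; β=3, v≡22 (mod 23); (19|23)=-1, (22|23)=-1; sign (−1)^0·-1^3·-1^2 = -1.
(a,b)_41: α=1, u≡30; β=2, v≡28 (mod 41); (30|41)=-1, (28|41)=-1; sign (−1)^0·-1^2·-1^1 = -1.
(a,b)_31: α=1, u≡5; β=2, v≡5 (mod 31); (5|31)=+1, (5|31)=+1; sign (−1)^0·+1^2·+1^1 = +1.
|Ram(-14368655, 52003)| = 4, even; anisotropic at {5, 7, 23, 41}.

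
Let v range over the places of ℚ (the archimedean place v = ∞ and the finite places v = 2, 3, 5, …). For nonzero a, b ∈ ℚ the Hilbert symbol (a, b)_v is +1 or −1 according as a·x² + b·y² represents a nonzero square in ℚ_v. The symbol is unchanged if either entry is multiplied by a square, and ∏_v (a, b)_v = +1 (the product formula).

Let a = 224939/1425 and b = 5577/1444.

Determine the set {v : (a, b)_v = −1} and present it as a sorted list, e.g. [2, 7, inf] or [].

Mod squares: a ≡ 627, b ≡ 33. Check v ∈ {∞, 2, 3, 5, 11, 13, 19}.
v=19: a=19^-1·(≡2), b=19^-2·(≡12) mod 19; (2|19)=-1, (12|19)=-1; (−1)^{-1·-2·9}·(-1)^-2·(-1)^-1 = -1.
v=2: v_2(a)=0, v_2(b)=-2; units ≡ 3, 1 (mod 8); ε·ε+αω+βω = 1·0+0·0+-2·1 ≡ 0  ⇒  (a,b)_2 = +1.
v=13: a=13^2·(≡12), b=13^2·(≡7) mod 13; (12|13)=+1, (7|13)=-1; (−1)^{2·2·6}·(+1)^2·(-1)^2 = +1.
v=3: a=3^-1·(≡2), b=3^1·(≡2) mod 3; (2|3)=-1, (2|3)=-1; (−1)^{-1·1·1}·(-1)^1·(-1)^-1 = -1.
v=11: a=11^3·(≡8), b=11^1·(≡4) mod 11; (8|11)=-1, (4|11)=+1; (−1)^{3·1·5}·(-1)^1·(+1)^3 = +1.
v=5: a=5^-2·(≡2), b=5^0·(≡3) mod 5; (2|5)=-1, (3|5)=-1; (−1)^{-2·0·2}·(-1)^0·(-1)^-2 = +1.
v=∞: 627 > 0 and 33 > 0  ⇒  (a,b)_∞ = +1.
Ram(627, 33) = {3, 19}; no ℚ_3-point on the conic.

[3, 19]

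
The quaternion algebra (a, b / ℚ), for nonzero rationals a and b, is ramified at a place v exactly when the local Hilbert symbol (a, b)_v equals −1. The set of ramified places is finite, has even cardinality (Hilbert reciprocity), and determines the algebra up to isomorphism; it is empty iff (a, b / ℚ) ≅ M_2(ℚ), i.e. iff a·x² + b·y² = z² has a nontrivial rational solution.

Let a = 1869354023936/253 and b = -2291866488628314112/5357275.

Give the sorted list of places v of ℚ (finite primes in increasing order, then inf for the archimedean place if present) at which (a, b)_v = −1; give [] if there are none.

Mod squares: a ≡ 1900283, b ≡ -65527. Check v ∈ {∞, 2, 5, 7, 11, 17, 23, 29, 37}.
v=29: a=29^3·(≡5), b=29^4·(≡22) mod 29; (5|29)=+1, (22|29)=+1; (−1)^{3·4·14}·(+1)^4·(+1)^3 = +1.
v=5: a=5^0·(≡2), b=5^-2·(≡3) mod 5; (2|5)=-1, (3|5)=-1; (−1)^{0·-2·2}·(-1)^-2·(-1)^0 = +1.
v=∞: 1900283 > 0 and -65527 < 0  ⇒  (a,b)_∞ = +1.
v=17: a=17^2·(≡14), b=17^4·(≡4) mod 17; (14|17)=-1, (4|17)=+1; (−1)^{2·4·8}·(-1)^4·(+1)^2 = +1.
v=2: v_2(a)=10, v_2(b)=20; units ≡ 3, 1 (mod 8); ε·ε+αω+βω = 1·0+10·0+20·1 ≡ 0  ⇒  (a,b)_2 = +1.
v=11: a=11^-1·(≡3), b=11^-3·(≡9) mod 11; (3|11)=+1, (9|11)=+1; (−1)^{-1·-3·5}·(+1)^-3·(+1)^-1 = -1.
v=7: a=7^1·(≡1), b=7^-1·(≡3) mod 7; (1|7)=+1, (3|7)=-1; (−1)^{1·-1·3}·(+1)^-1·(-1)^1 = +1.
v=37: a=37^1·(≡4), b=37^1·(≡8) mod 37; (4|37)=+1, (8|37)=-1; (−1)^{1·1·18}·(+1)^1·(-1)^1 = -1.
v=23: a=23^-1·(≡11), b=23^-1·(≡13) mod 23; (11|23)=-1, (13|23)=+1; (−1)^{-1·-1·11}·(-1)^-1·(+1)^-1 = +1.
(1900283, -65527 / ℚ) ramifies at {11, 37}: a division algebra.

[11, 37]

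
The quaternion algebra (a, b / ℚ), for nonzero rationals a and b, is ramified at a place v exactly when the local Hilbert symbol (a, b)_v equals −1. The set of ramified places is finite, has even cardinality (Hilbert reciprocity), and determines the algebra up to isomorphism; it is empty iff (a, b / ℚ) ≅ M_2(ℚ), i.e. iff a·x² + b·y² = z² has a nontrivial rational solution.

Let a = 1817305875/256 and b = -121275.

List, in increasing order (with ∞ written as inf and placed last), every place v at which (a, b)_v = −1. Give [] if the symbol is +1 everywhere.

[]

Mod squares: a ≡ 2035, b ≡ -11. Check v ∈ {∞, 2, 3, 5, 7, 11, 37}.
v=5: a=5^3·(≡2), b=5^2·(≡4) mod 5; (2|5)=-1, (4|5)=+1; (−1)^{3·2·2}·(-1)^2·(+1)^3 = +1.
v=7: a=7^2·(≡5), b=7^2·(≡3) mod 7; (5|7)=-1, (3|7)=-1; (−1)^{2·2·3}·(-1)^2·(-1)^2 = +1.
v=3: a=3^6·(≡1), b=3^2·(≡1) mod 3; (1|3)=+1, (1|3)=+1; (−1)^{6·2·1}·(+1)^2·(+1)^6 = +1.
v=∞: 2035 > 0 and -11 < 0  ⇒  (a,b)_∞ = +1.
v=11: a=11^1·(≡3), b=11^1·(≡8) mod 11; (3|11)=+1, (8|11)=-1; (−1)^{1·1·5}·(+1)^1·(-1)^1 = +1.
v=37: a=37^1·(≡5), b=37^0·(≡11) mod 37; (5|37)=-1, (11|37)=+1; (−1)^{1·0·18}·(-1)^0·(+1)^1 = +1.
v=2: v_2(a)=-8, v_2(b)=0; units ≡ 3, 5 (mod 8); ε·ε+αω+βω = 1·0+-8·1+0·1 ≡ 0  ⇒  (a,b)_2 = +1.
Ram(a, b) = ∅: the form 2035·x² + -11·y² − z² is isotropic over every ℚ_v, so by Hasse–Minkowski it is isotropic over ℚ.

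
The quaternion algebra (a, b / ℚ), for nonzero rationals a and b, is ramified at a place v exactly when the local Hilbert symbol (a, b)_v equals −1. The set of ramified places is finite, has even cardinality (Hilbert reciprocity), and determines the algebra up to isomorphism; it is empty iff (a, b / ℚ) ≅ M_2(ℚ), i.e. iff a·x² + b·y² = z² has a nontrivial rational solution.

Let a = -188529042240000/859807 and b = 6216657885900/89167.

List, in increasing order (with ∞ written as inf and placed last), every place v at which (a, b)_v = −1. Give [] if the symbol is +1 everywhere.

[2, 3, 19, 23]

(a, b) ≡ (-2624622, 210197) mod (ℚ^×)²; places V = {2, 3, 5, 7, 11, 13, 19, 23, 37, 59, ∞}.
(a,b)_13: α=-1, u≡4; β=-1, v≡9 (mod 13); (4|13)=+1, (9|13)=+1; sign (−1)^0·+1^-1·+1^-1 = +1.
(a,b)_2: α=9, β=2; u≡1, v≡5 (mod 8); ε(u)ε(v)=0·0, αω(v)=9·1, βω(u)=2·0; sum ≡ 1  ⇒  -1.
(a,b)_19: α=-1, u≡5; β=-3, v≡11 (mod 19); (5|19)=+1, (11|19)=+1; sign (−1)^1·+1^-3·+1^-1 = -1.
(a,b)_7: α=1, u≡4; β=2, v≡2 (mod 7); (4|7)=+1, (2|7)=+1; sign (−1)^0·+1^2·+1^1 = +1.
(a,b)_5: α=4, u≡3; β=2, v≡3 (mod 5); (3|5)=-1, (3|5)=-1; sign (−1)^0·-1^2·-1^4 = +1.
(a,b)_23: α=1, u≡3; β=1, v≡9 (mod 23); (3|23)=+1, (9|23)=+1; sign (−1)^1·+1^1·+1^1 = -1.
(a,b)_3: α=5, u≡1; β=2, v≡2 (mod 3); (1|3)=+1, (2|3)=-1; sign (−1)^0·+1^2·-1^5 = -1.
(a,b)_11: α=1, u≡8; β=2, v≡9 (mod 11); (8|11)=-1, (9|11)=+1; sign (−1)^0·-1^2·+1^1 = +1.
(a,b)_59: α=-2, u≡31; β=0, v≡52 (mod 59); (31|59)=-1, (52|59)=-1; sign (−1)^0·-1^0·-1^-2 = +1.
(a,b)_∞: sgn(-2624622)=−, sgn(210197)=+, so +1.
(a,b)_37: α=2, u≡4; β=3, v≡23 (mod 37); (4|37)=+1, (23|37)=-1; sign (−1)^0·+1^3·-1^2 = +1.
|Ram(-2624622, 210197)| = 4, even; anisotropic at {2, 3, 19, 23}.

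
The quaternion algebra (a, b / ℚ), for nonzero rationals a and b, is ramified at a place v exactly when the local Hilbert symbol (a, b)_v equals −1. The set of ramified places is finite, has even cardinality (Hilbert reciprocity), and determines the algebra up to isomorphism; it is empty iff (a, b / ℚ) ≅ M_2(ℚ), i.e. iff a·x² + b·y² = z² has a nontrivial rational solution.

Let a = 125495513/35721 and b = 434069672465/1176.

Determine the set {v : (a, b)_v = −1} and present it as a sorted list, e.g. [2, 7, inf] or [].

Mod squares: a ≡ 17, b ≡ 390. Check v ∈ {∞, 2, 3, 5, 7, 11, 13, 17, 19, 23}.
v=19: a=19^2·(≡9), b=19^2·(≡13) mod 19; (9|19)=+1, (13|19)=-1; (−1)^{2·2·9}·(+1)^2·(-1)^2 = +1.
v=5: a=5^0·(≡3), b=5^1·(≡3) mod 5; (3|5)=-1, (3|5)=-1; (−1)^{0·1·2}·(-1)^1·(-1)^0 = -1.
v=7: a=7^-2·(≡3), b=7^-2·(≡3) mod 7; (3|7)=-1, (3|7)=-1; (−1)^{-2·-2·3}·(-1)^-2·(-1)^-2 = +1.
v=13: a=13^2·(≡3), b=13^1·(≡3) mod 13; (3|13)=+1, (3|13)=+1; (−1)^{2·1·6}·(+1)^1·(+1)^2 = +1.
v=11: a=11^2·(≡10), b=11^2·(≡5) mod 11; (10|11)=-1, (5|11)=+1; (−1)^{2·2·5}·(-1)^2·(+1)^2 = +1.
v=23: a=23^0·(≡19), b=23^2·(≡15) mod 23; (19|23)=-1, (15|23)=-1; (−1)^{0·2·11}·(-1)^2·(-1)^0 = +1.
v=3: a=3^-6·(≡2), b=3^-1·(≡1) mod 3; (2|3)=-1, (1|3)=+1; (−1)^{-6·-1·1}·(-1)^-1·(+1)^-6 = -1.
v=17: a=17^1·(≡15), b=17^2·(≡1) mod 17; (15|17)=+1, (1|17)=+1; (−1)^{1·2·8}·(+1)^2·(+1)^1 = +1.
v=∞: 17 > 0 and 390 > 0  ⇒  (a,b)_∞ = +1.
v=2: v_2(a)=0, v_2(b)=-3; units ≡ 1, 3 (mod 8); ε·ε+αω+βω = 0·1+0·1+-3·0 ≡ 0  ⇒  (a,b)_2 = +1.
Ram(17, 390) = {3, 5}; no ℚ_3-point on the conic.

[3, 5]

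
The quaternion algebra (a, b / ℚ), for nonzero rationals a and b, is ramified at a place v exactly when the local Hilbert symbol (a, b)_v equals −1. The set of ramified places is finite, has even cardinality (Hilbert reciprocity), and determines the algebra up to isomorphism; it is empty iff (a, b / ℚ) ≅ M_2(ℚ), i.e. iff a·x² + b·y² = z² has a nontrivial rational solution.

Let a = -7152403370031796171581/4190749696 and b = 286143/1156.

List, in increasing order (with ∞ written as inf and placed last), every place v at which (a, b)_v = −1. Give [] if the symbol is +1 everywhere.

[2, 29]

Mod squares: a ≡ -95381, b ≡ 286143. Check v ∈ {∞, 2, 3, 7, 11, 13, 17, 23, 29}.
v=11: a=11^5·(≡10), b=11^1·(≡9) mod 11; (10|11)=-1, (9|11)=+1; (−1)^{5·1·5}·(-1)^1·(+1)^5 = +1.
v=17: a=17^-4·(≡11), b=17^-2·(≡4) mod 17; (11|17)=-1, (4|17)=+1; (−1)^{-4·-2·8}·(-1)^-2·(+1)^-4 = +1.
v=13: a=13^3·(≡11), b=13^1·(≡11) mod 13; (11|13)=-1, (11|13)=-1; (−1)^{3·1·6}·(-1)^1·(-1)^3 = +1.
v=7: a=7^-2·(≡1), b=7^0·(≡4) mod 7; (1|7)=+1, (4|7)=+1; (−1)^{-2·0·3}·(+1)^0·(+1)^-2 = +1.
v=2: v_2(a)=-10, v_2(b)=-2; units ≡ 3, 7 (mod 8); ε·ε+αω+βω = 1·1+-10·0+-2·1 ≡ 1  ⇒  (a,b)_2 = -1.
v=29: a=29^5·(≡27), b=29^1·(≡20) mod 29; (27|29)=-1, (20|29)=+1; (−1)^{5·1·14}·(-1)^1·(+1)^5 = -1.
v=∞: -95381 < 0 and 286143 > 0  ⇒  (a,b)_∞ = +1.
v=23: a=23^3·(≡18), b=23^1·(≡15) mod 23; (18|23)=+1, (15|23)=-1; (−1)^{3·1·11}·(+1)^1·(-1)^3 = +1.
v=3: a=3^4·(≡1), b=3^1·(≡2) mod 3; (1|3)=+1, (2|3)=-1; (−1)^{4·1·1}·(+1)^1·(-1)^4 = +1.
|Ram(-95381, 286143)| = 2, even; anisotropic at {2, 29}.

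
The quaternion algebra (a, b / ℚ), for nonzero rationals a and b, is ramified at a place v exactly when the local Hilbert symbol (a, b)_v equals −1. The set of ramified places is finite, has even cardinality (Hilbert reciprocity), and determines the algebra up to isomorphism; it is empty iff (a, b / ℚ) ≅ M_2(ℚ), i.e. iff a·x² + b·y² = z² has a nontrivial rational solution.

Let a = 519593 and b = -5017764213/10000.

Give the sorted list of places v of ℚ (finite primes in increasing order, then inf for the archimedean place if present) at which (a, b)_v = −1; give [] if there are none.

[3, 11, 19, 41]

(a, b) ≡ (519593, -407253) mod (ℚ^×)²; places V = {2, 3, 5, 7, 11, 19, 23, 29, 37, 41, 43, ∞}.
(a,b)_37: α=0, u≡2; β=2, v≡35 (mod 37); (2|37)=-1, (35|37)=-1; sign (−1)^0·-1^2·-1^0 = +1.
(a,b)_41: α=1, u≡4; β=1, v≡27 (mod 41); (4|41)=+1, (27|41)=-1; sign (−1)^0·+1^1·-1^1 = -1.
(a,b)_11: α=0, u≡8; β=1, v≡3 (mod 11); (8|11)=-1, (3|11)=+1; sign (−1)^0·-1^1·+1^0 = -1.
(a,b)_∞: sgn(519593)=+, sgn(-407253)=−, so +1.
(a,b)_43: α=0, u≡24; β=1, v≡2 (mod 43); (24|43)=+1, (2|43)=-1; sign (−1)^0·+1^1·-1^0 = +1.
(a,b)_19: α=1, u≡6; β=0, v≡18 (mod 19); (6|19)=+1, (18|19)=-1; sign (−1)^0·+1^0·-1^1 = -1.
(a,b)_5: α=0, u≡3; β=-4, v≡2 (mod 5); (3|5)=-1, (2|5)=-1; sign (−1)^0·-1^-4·-1^0 = +1.
(a,b)_2: α=0, β=-4; u≡1, v≡3 (mod 8); ε(u)ε(v)=0·1, αω(v)=0·1, βω(u)=-4·0; sum ≡ 0  ⇒  +1.
(a,b)_3: α=0, u≡2; β=3, v≡2 (mod 3); (2|3)=-1, (2|3)=-1; sign (−1)^0·-1^3·-1^0 = -1.
(a,b)_29: α=1, u≡24; β=0, v≡1 (mod 29); (24|29)=+1, (1|29)=+1; sign (−1)^0·+1^0·+1^1 = +1.
(a,b)_23: α=1, u≡5; β=0, v≡2 (mod 23); (5|23)=-1, (2|23)=+1; sign (−1)^0·-1^0·+1^1 = +1.
(a,b)_7: α=0, u≡4; β=1, v≡3 (mod 7); (4|7)=+1, (3|7)=-1; sign (−1)^0·+1^1·-1^0 = +1.
Ram(519593, -407253) = {3, 11, 19, 41}; no ℚ_3-point on the conic.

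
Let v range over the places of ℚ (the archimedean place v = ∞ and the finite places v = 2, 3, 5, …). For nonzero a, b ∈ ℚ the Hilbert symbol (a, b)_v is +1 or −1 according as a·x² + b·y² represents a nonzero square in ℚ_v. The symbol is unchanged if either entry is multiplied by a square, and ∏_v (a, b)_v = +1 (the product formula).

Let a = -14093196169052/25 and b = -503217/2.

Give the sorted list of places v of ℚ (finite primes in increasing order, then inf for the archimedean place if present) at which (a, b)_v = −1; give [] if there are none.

[11, 17, 23, inf]

(a, b) ≡ (-23, -111826) mod (ℚ^×)²; places V = {2, 3, 5, 7, 11, 13, 17, 23, ∞}.
(a,b)_13: α=2, u≡1; β=1, v≡9 (mod 13); (1|13)=+1, (9|13)=+1; sign (−1)^0·+1^1·+1^2 = +1.
(a,b)_2: α=2, β=-1; u≡1, v≡7 (mod 8); ε(u)ε(v)=0·1, αω(v)=2·0, βω(u)=-1·0; sum ≡ 0  ⇒  +1.
(a,b)_∞: sgn(-23)=−, sgn(-111826)=−, so -1.
(a,b)_23: α=3, u≡5; β=1, v≡20 (mod 23); (5|23)=-1, (20|23)=-1; sign (−1)^1·-1^1·-1^3 = -1.
(a,b)_17: α=2, u≡10; β=1, v≡15 (mod 17); (10|17)=-1, (15|17)=+1; sign (−1)^0·-1^1·+1^2 = -1.
(a,b)_3: α=0, u≡1; β=2, v≡2 (mod 3); (1|3)=+1, (2|3)=-1; sign (−1)^0·+1^2·-1^0 = +1.
(a,b)_5: α=-2, u≡3; β=0, v≡4 (mod 5); (3|5)=-1, (4|5)=+1; sign (−1)^0·-1^0·+1^-2 = +1.
(a,b)_11: α=2, u≡8; β=1, v≡1 (mod 11); (8|11)=-1, (1|11)=+1; sign (−1)^0·-1^1·+1^2 = -1.
(a,b)_7: α=2, u≡3; β=0, v≡3 (mod 7); (3|7)=-1, (3|7)=-1; sign (−1)^0·-1^0·-1^2 = +1.
(-23, -111826 / ℚ) ramifies at {11, 17, 23, ∞}: a division algebra.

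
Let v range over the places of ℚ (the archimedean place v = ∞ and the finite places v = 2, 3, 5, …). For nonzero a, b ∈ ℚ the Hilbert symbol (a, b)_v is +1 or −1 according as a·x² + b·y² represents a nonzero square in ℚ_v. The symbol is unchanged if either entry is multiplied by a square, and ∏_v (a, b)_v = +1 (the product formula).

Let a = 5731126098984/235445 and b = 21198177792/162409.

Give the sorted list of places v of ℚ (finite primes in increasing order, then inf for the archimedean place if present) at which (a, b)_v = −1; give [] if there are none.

[2, 3, 5, 11, 23, 29]

(a, b) ≡ (54367170, 76038) mod (ℚ^×)²; places V = {2, 3, 5, 7, 11, 13, 19, 23, 29, 31, ∞}.
(a,b)_23: α=1, u≡17; β=1, v≡22 (mod 23); (17|23)=-1, (22|23)=-1; sign (−1)^1·-1^1·-1^1 = -1.
(a,b)_19: α=1, u≡6; β=1, v≡12 (mod 19); (6|19)=+1, (12|19)=-1; sign (−1)^1·+1^1·-1^1 = +1.
(a,b)_3: α=3, u≡2; β=3, v≡2 (mod 3); (2|3)=-1, (2|3)=-1; sign (−1)^1·-1^3·-1^3 = -1.
(a,b)_7: α=-2, u≡2; β=0, v≡4 (mod 7); (2|7)=+1, (4|7)=+1; sign (−1)^0·+1^0·+1^-2 = +1.
(a,b)_5: α=-1, u≡1; β=0, v≡3 (mod 5); (1|5)=+1, (3|5)=-1; sign (−1)^0·+1^0·-1^-1 = -1.
(a,b)_∞: sgn(54367170)=+, sgn(76038)=+, so +1.
(a,b)_31: α=-2, u≡30; β=-2, v≡24 (mod 31); (30|31)=-1, (24|31)=-1; sign (−1)^0·-1^-2·-1^-2 = +1.
(a,b)_11: α=5, u≡3; β=2, v≡6 (mod 11); (3|11)=+1, (6|11)=-1; sign (−1)^0·+1^2·-1^5 = -1.
(a,b)_29: α=1, u≡4; β=1, v≡19 (mod 29); (4|29)=+1, (19|29)=-1; sign (−1)^0·+1^1·-1^1 = -1.
(a,b)_13: α=1, u≡9; β=-2, v≡1 (mod 13); (9|13)=+1, (1|13)=+1; sign (−1)^0·+1^-2·+1^1 = +1.
(a,b)_2: α=3, β=9; u≡1, v≡3 (mod 8); ε(u)ε(v)=0·1, αω(v)=3·1, βω(u)=9·0; sum ≡ 1  ⇒  -1.
Ram(54367170, 76038) = {2, 3, 5, 11, 23, 29}; no ℚ_2-point on the conic.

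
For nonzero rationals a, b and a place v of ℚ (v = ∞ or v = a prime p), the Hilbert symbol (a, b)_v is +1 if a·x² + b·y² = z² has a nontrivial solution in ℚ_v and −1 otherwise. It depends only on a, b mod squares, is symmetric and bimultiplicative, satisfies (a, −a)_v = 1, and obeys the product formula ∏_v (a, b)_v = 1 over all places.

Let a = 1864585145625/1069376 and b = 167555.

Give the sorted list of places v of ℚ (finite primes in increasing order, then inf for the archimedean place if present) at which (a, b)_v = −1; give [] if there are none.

[3, 5, 37, 47]

(a, b) ≡ (870573, 167555) mod (ℚ^×)²; places V = {2, 3, 5, 7, 11, 23, 31, 37, 47, ∞}.
(a,b)_∞: sgn(870573)=+, sgn(167555)=+, so +1.
(a,b)_5: α=4, u≡3; β=1, v≡1 (mod 5); (3|5)=-1, (1|5)=+1; sign (−1)^0·-1^1·+1^4 = -1.
(a,b)_37: α=1, u≡11; β=0, v≡19 (mod 37); (11|37)=+1, (19|37)=-1; sign (−1)^0·+1^0·-1^1 = -1.
(a,b)_23: α=3, u≡12; β=1, v≡17 (mod 23); (12|23)=+1, (17|23)=-1; sign (−1)^1·+1^1·-1^3 = +1.
(a,b)_31: α=-1, u≡16; β=1, v≡11 (mod 31); (16|31)=+1, (11|31)=-1; sign (−1)^1·+1^1·-1^-1 = +1.
(a,b)_47: α=2, u≡20; β=1, v≡40 (mod 47); (20|47)=-1, (40|47)=-1; sign (−1)^0·-1^1·-1^2 = -1.
(a,b)_3: α=1, u≡1; β=0, v≡2 (mod 3); (1|3)=+1, (2|3)=-1; sign (−1)^0·+1^0·-1^1 = -1.
(a,b)_11: α=-1, u≡9; β=0, v≡3 (mod 11); (9|11)=+1, (3|11)=+1; sign (−1)^0·+1^0·+1^-1 = +1.
(a,b)_2: α=-6, β=0; u≡5, v≡3 (mod 8); ε(u)ε(v)=0·1, αω(v)=-6·1, βω(u)=0·1; sum ≡ 0  ⇒  +1.
(a,b)_7: α=-2, u≡4; β=0, v≡3 (mod 7); (4|7)=+1, (3|7)=-1; sign (−1)^0·+1^0·-1^-2 = +1.
|Ram(870573, 167555)| = 4, even; anisotropic at {3, 5, 37, 47}.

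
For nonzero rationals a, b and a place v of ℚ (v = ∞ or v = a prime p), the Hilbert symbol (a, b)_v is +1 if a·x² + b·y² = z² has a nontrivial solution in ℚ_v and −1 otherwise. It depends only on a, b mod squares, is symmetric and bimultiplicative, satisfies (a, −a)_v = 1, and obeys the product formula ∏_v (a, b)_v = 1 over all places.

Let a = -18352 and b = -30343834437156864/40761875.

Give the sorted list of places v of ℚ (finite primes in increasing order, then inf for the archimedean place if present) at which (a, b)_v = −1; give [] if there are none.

Mod squares: a ≡ -1147, b ≡ -6721. Check v ∈ {∞, 2, 3, 5, 7, 11, 13, 31, 37, 47}.
v=13: a=13^0·(≡4), b=13^1·(≡3) mod 13; (4|13)=+1, (3|13)=+1; (−1)^{0·1·6}·(+1)^1·(+1)^0 = +1.
v=3: a=3^0·(≡2), b=3^2·(≡2) mod 3; (2|3)=-1, (2|3)=-1; (−1)^{0·2·1}·(-1)^2·(-1)^0 = +1.
v=2: v_2(a)=4, v_2(b)=22; units ≡ 5, 7 (mod 8); ε·ε+αω+βω = 0·1+4·0+22·1 ≡ 0  ⇒  (a,b)_2 = +1.
v=47: a=47^0·(≡25), b=47^1·(≡13) mod 47; (25|47)=+1, (13|47)=-1; (−1)^{0·1·23}·(+1)^1·(-1)^0 = +1.
v=5: a=5^0·(≡3), b=5^-4·(≡4) mod 5; (3|5)=-1, (4|5)=+1; (−1)^{0·-4·2}·(-1)^-4·(+1)^0 = +1.
v=11: a=11^0·(≡7), b=11^-3·(≡3) mod 11; (7|11)=-1, (3|11)=+1; (−1)^{0·-3·5}·(-1)^-3·(+1)^0 = -1.
v=∞: -1147 < 0 and -6721 < 0  ⇒  (a,b)_∞ = -1.
v=31: a=31^1·(≡28), b=31^2·(≡22) mod 31; (28|31)=+1, (22|31)=-1; (−1)^{1·2·15}·(+1)^2·(-1)^1 = -1.
v=7: a=7^0·(≡2), b=7^-2·(≡3) mod 7; (2|7)=+1, (3|7)=-1; (−1)^{0·-2·3}·(+1)^-2·(-1)^0 = +1.
v=37: a=37^1·(≡22), b=37^2·(≡17) mod 37; (22|37)=-1, (17|37)=-1; (−1)^{1·2·18}·(-1)^2·(-1)^1 = -1.
(-1147, -6721 / ℚ) ramifies at {11, 31, 37, ∞}: a division algebra.

[11, 31, 37, inf]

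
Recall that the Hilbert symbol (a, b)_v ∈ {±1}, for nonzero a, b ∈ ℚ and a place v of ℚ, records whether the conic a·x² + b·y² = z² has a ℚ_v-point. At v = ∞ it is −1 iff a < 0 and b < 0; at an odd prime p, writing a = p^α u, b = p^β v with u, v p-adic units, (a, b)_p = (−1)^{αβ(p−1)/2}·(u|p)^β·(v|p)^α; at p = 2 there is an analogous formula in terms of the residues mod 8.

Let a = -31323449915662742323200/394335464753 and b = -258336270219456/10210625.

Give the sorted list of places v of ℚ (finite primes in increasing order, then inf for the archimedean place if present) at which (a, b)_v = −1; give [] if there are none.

[19, inf]

Mod squares: a ≡ -10659, b ≡ -1062347. Check v ∈ {∞, 2, 3, 5, 11, 13, 17, 19, 23, 31, 47}.
v=2: v_2(a)=20, v_2(b)=6; units ≡ 5, 5 (mod 8); ε·ε+αω+βω = 0·0+20·1+6·1 ≡ 0  ⇒  (a,b)_2 = +1.
v=17: a=17^-7·(≡8), b=17^-1·(≡15) mod 17; (8|17)=+1, (15|17)=+1; (−1)^{-7·-1·8}·(+1)^-1·(+1)^-7 = +1.
v=11: a=11^1·(≡7), b=11^1·(≡4) mod 11; (7|11)=-1, (4|11)=+1; (−1)^{1·1·5}·(-1)^1·(+1)^1 = +1.
v=5: a=5^2·(≡4), b=5^-4·(≡2) mod 5; (4|5)=+1, (2|5)=-1; (−1)^{2·-4·2}·(+1)^-4·(-1)^2 = +1.
v=∞: -10659 < 0 and -1062347 < 0  ⇒  (a,b)_∞ = -1.
v=13: a=13^2·(≡4), b=13^1·(≡10) mod 13; (4|13)=+1, (10|13)=+1; (−1)^{2·1·6}·(+1)^1·(+1)^2 = +1.
v=19: a=19^3·(≡16), b=19^3·(≡5) mod 19; (16|19)=+1, (5|19)=+1; (−1)^{3·3·9}·(+1)^3·(+1)^3 = -1.
v=23: a=23^2·(≡16), b=23^1·(≡1) mod 23; (16|23)=+1, (1|23)=+1; (−1)^{2·1·11}·(+1)^1·(+1)^2 = +1.
v=47: a=47^0·(≡38), b=47^2·(≡15) mod 47; (38|47)=-1, (15|47)=-1; (−1)^{0·2·23}·(-1)^2·(-1)^0 = +1.
v=3: a=3^11·(≡2), b=3^4·(≡1) mod 3; (2|3)=-1, (1|3)=+1; (−1)^{11·4·1}·(-1)^4·(+1)^11 = +1.
v=31: a=31^-2·(≡20), b=31^-2·(≡13) mod 31; (20|31)=+1, (13|31)=-1; (−1)^{-2·-2·15}·(+1)^-2·(-1)^-2 = +1.
Ram(-10659, -1062347) = {19, ∞}; no ℚ_19-point on the conic.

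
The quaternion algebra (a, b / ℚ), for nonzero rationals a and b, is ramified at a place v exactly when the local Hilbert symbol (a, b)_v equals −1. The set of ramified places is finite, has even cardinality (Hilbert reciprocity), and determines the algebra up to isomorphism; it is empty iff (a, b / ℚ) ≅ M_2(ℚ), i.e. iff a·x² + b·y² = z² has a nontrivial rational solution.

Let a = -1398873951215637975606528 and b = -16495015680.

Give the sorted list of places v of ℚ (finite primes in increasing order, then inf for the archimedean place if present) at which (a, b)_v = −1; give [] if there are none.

Mod squares: a ≡ -74613, b ≡ -7159295. Check v ∈ {∞, 2, 3, 5, 7, 11, 13, 17, 19, 31}.
v=∞: -74613 < 0 and -7159295 < 0  ⇒  (a,b)_∞ = -1.
v=2: v_2(a)=8, v_2(b)=8; units ≡ 3, 1 (mod 8); ε·ε+αω+βω = 1·0+8·0+8·1 ≡ 0  ⇒  (a,b)_2 = +1.
v=13: a=13^2·(≡8), b=13^1·(≡12) mod 13; (8|13)=-1, (12|13)=+1; (−1)^{2·1·6}·(-1)^1·(+1)^2 = -1.
v=17: a=17^3·(≡14), b=17^1·(≡3) mod 17; (14|17)=-1, (3|17)=-1; (−1)^{3·1·8}·(-1)^1·(-1)^3 = +1.
v=5: a=5^0·(≡2), b=5^1·(≡4) mod 5; (2|5)=-1, (4|5)=+1; (−1)^{0·1·2}·(-1)^1·(+1)^0 = -1.
v=31: a=31^2·(≡9), b=31^1·(≡19) mod 31; (9|31)=+1, (19|31)=+1; (−1)^{2·1·15}·(+1)^1·(+1)^2 = +1.
v=19: a=19^3·(≡5), b=19^1·(≡15) mod 19; (5|19)=+1, (15|19)=-1; (−1)^{3·1·9}·(+1)^1·(-1)^3 = +1.
v=11: a=11^3·(≡1), b=11^1·(≡4) mod 11; (1|11)=+1, (4|11)=+1; (−1)^{3·1·5}·(+1)^1·(+1)^3 = -1.
v=3: a=3^7·(≡2), b=3^2·(≡1) mod 3; (2|3)=-1, (1|3)=+1; (−1)^{7·2·1}·(-1)^2·(+1)^7 = +1.
v=7: a=7^3·(≡4), b=7^0·(≡4) mod 7; (4|7)=+1, (4|7)=+1; (−1)^{3·0·3}·(+1)^0·(+1)^3 = +1.
(-74613, -7159295 / ℚ) ramifies at {5, 11, 13, ∞}: a division algebra.

[5, 11, 13, inf]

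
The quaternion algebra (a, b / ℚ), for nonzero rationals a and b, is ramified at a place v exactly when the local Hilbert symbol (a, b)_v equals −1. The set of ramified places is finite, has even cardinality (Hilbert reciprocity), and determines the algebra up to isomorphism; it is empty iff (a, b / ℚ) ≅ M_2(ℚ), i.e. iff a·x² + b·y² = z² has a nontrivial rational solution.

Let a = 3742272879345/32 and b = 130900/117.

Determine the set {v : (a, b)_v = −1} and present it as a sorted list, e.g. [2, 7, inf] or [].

(a, b) ≡ (4290, 17017) mod (ℚ^×)²; places V = {2, 3, 5, 7, 11, 13, 17, ∞}.
(a,b)_17: α=2, u≡6; β=1, v≡9 (mod 17); (6|17)=-1, (9|17)=+1; sign (−1)^0·-1^1·+1^2 = -1.
(a,b)_∞: sgn(4290)=+, sgn(17017)=+, so +1.
(a,b)_5: α=1, u≡2; β=2, v≡3 (mod 5); (2|5)=-1, (3|5)=-1; sign (−1)^0·-1^2·-1^1 = -1.
(a,b)_2: α=-5, β=2; u≡1, v≡1 (mod 8); ε(u)ε(v)=0·0, αω(v)=-5·0, βω(u)=2·0; sum ≡ 0  ⇒  +1.
(a,b)_3: α=7, u≡2; β=-2, v≡1 (mod 3); (2|3)=-1, (1|3)=+1; sign (−1)^0·-1^-2·+1^7 = +1.
(a,b)_7: α=2, u≡5; β=1, v≡2 (mod 7); (5|7)=-1, (2|7)=+1; sign (−1)^0·-1^1·+1^2 = -1.
(a,b)_11: α=1, u≡1; β=1, v≡6 (mod 11); (1|11)=+1, (6|11)=-1; sign (−1)^1·+1^1·-1^1 = +1.
(a,b)_13: α=3, u≡6; β=-1, v≡9 (mod 13); (6|13)=-1, (9|13)=+1; sign (−1)^0·-1^-1·+1^3 = -1.
|Ram(4290, 17017)| = 4, even; anisotropic at {5, 7, 13, 17}.

[5, 7, 13, 17]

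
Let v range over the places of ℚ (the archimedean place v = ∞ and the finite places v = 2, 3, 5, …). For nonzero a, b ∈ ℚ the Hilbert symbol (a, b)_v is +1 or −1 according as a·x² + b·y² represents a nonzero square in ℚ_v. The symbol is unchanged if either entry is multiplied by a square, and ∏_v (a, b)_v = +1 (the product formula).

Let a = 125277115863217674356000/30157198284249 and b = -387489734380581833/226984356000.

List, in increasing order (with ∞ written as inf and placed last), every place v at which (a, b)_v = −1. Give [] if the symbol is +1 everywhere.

Mod squares: a ≡ 20687810, b ≡ -81770. Check v ∈ {∞, 2, 3, 5, 7, 11, 13, 17, 23, 31, 37}.
v=23: a=23^3·(≡3), b=23^4·(≡2) mod 23; (3|23)=+1, (2|23)=+1; (−1)^{3·4·11}·(+1)^4·(+1)^3 = +1.
v=37: a=37^1·(≡35), b=37^1·(≡33) mod 37; (35|37)=-1, (33|37)=+1; (−1)^{1·1·18}·(-1)^1·(+1)^1 = -1.
v=31: a=31^-2·(≡11), b=31^-2·(≡9) mod 31; (11|31)=-1, (9|31)=+1; (−1)^{-2·-2·15}·(-1)^-2·(+1)^-2 = +1.
v=∞: 20687810 > 0 and -81770 < 0  ⇒  (a,b)_∞ = +1.
v=13: a=13^7·(≡9), b=13^5·(≡2) mod 13; (9|13)=+1, (2|13)=-1; (−1)^{7·5·6}·(+1)^5·(-1)^7 = -1.
v=2: v_2(a)=5, v_2(b)=-5; units ≡ 1, 3 (mod 8); ε·ε+αω+βω = 0·1+5·1+-5·0 ≡ 1  ⇒  (a,b)_2 = -1.
v=3: a=3^-22·(≡2), b=3^-10·(≡1) mod 3; (2|3)=-1, (1|3)=+1; (−1)^{-22·-10·1}·(-1)^-10·(+1)^-22 = +1.
v=5: a=5^3·(≡2), b=5^-3·(≡4) mod 5; (2|5)=-1, (4|5)=+1; (−1)^{3·-3·2}·(-1)^-3·(+1)^3 = -1.
v=17: a=17^1·(≡9), b=17^1·(≡4) mod 17; (9|17)=+1, (4|17)=+1; (−1)^{1·1·8}·(+1)^1·(+1)^1 = +1.
v=11: a=11^3·(≡2), b=11^2·(≡9) mod 11; (2|11)=-1, (9|11)=+1; (−1)^{3·2·5}·(-1)^2·(+1)^3 = +1.
v=7: a=7^2·(≡3), b=7^2·(≡1) mod 7; (3|7)=-1, (1|7)=+1; (−1)^{2·2·3}·(-1)^2·(+1)^2 = +1.
Ram(20687810, -81770) = {2, 5, 13, 37}; no ℚ_2-point on the conic.

[2, 5, 13, 37]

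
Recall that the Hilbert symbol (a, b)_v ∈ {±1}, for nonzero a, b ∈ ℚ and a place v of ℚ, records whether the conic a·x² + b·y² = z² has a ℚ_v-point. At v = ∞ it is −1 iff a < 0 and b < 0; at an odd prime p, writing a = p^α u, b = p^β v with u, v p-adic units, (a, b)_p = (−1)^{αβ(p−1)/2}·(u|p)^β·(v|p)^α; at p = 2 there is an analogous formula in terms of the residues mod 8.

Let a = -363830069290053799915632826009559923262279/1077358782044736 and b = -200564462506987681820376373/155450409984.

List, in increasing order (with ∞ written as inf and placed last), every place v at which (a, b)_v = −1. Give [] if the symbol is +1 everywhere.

Mod squares: a ≡ -1812239, b ≡ -1621477. Check v ∈ {∞, 2, 3, 11, 13, 17, 19, 23, 29, 37}.
v=∞: -1812239 < 0 and -1621477 < 0  ⇒  (a,b)_∞ = -1.
v=11: a=11^5·(≡4), b=11^3·(≡5) mod 11; (4|11)=+1, (5|11)=+1; (−1)^{5·3·5}·(+1)^3·(+1)^5 = -1.
v=17: a=17^6·(≡6), b=17^3·(≡12) mod 17; (6|17)=-1, (12|17)=-1; (−1)^{6·3·8}·(-1)^3·(-1)^6 = -1.
v=2: v_2(a)=-6, v_2(b)=-10; units ≡ 1, 3 (mod 8); ε·ε+αω+βω = 0·1+-6·1+-10·0 ≡ 0  ⇒  (a,b)_2 = +1.
v=29: a=29^5·(≡25), b=29^3·(≡22) mod 29; (25|29)=+1, (22|29)=+1; (−1)^{5·3·14}·(+1)^3·(+1)^5 = +1.
v=3: a=3^-8·(≡1), b=3^-4·(≡2) mod 3; (1|3)=+1, (2|3)=-1; (−1)^{-8·-4·1}·(+1)^-4·(-1)^-8 = +1.
v=23: a=23^5·(≡22), b=23^3·(≡22) mod 23; (22|23)=-1, (22|23)=-1; (−1)^{5·3·11}·(-1)^3·(-1)^5 = -1.
v=19: a=19^9·(≡8), b=19^6·(≡3) mod 19; (8|19)=-1, (3|19)=-1; (−1)^{9·6·9}·(-1)^6·(-1)^9 = -1.
v=13: a=13^3·(≡3), b=13^3·(≡8) mod 13; (3|13)=+1, (8|13)=-1; (−1)^{3·3·6}·(+1)^3·(-1)^3 = -1.
v=37: a=37^-6·(≡33), b=37^-4·(≡27) mod 37; (33|37)=+1, (27|37)=+1; (−1)^{-6·-4·18}·(+1)^-4·(+1)^-6 = +1.
(-1812239, -1621477 / ℚ) ramifies at {11, 13, 17, 19, 23, ∞}: a division algebra.

[11, 13, 17, 19, 23, inf]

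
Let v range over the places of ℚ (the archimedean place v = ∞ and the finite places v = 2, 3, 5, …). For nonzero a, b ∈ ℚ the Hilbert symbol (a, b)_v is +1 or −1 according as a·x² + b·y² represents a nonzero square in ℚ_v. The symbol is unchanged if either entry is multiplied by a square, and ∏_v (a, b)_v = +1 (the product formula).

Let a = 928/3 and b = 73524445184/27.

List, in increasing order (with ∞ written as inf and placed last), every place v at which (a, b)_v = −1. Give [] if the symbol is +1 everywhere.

(a, b) ≡ (174, 4002) mod (ℚ^×)²; places V = {2, 3, 23, 29, ∞}.
(a,b)_29: α=1, u≡1; β=3, v≡5 (mod 29); (1|29)=+1, (5|29)=+1; sign (−1)^0·+1^3·+1^1 = +1.
(a,b)_23: α=0, u≡18; β=1, v≡6 (mod 23); (18|23)=+1, (6|23)=+1; sign (−1)^0·+1^1·+1^0 = +1.
(a,b)_∞: sgn(174)=+, sgn(4002)=+, so +1.
(a,b)_3: α=-1, u≡1; β=-3, v≡2 (mod 3); (1|3)=+1, (2|3)=-1; sign (−1)^1·+1^-3·-1^-1 = +1.
(a,b)_2: α=5, β=17; u≡7, v≡1 (mod 8); ε(u)ε(v)=1·0, αω(v)=5·0, βω(u)=17·0; sum ≡ 0  ⇒  +1.
Every local symbol is +1, so the conic 174·x² + 4002·y² = z² has ℚ_v-points for all v and hence a ℚ-point; (a, b / ℚ) ≅ M_2(ℚ).

[]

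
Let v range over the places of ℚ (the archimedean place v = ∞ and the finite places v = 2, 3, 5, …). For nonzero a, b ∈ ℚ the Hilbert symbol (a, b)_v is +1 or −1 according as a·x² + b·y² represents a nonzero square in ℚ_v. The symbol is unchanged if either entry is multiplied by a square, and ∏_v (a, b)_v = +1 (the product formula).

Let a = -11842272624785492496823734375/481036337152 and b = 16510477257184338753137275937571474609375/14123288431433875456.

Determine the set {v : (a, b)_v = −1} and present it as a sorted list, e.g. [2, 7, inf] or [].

[2, 7, 13, 19, 23, 31]

Mod squares: a ≡ -713713, b ≡ 176111. Check v ∈ {∞, 2, 3, 5, 7, 11, 13, 19, 23, 31}.
v=13: a=13^1·(≡5), b=13^1·(≡10) mod 13; (5|13)=-1, (10|13)=+1; (−1)^{1·1·6}·(-1)^1·(+1)^1 = -1.
v=∞: -713713 < 0 and 176111 > 0  ⇒  (a,b)_∞ = +1.
v=11: a=11^13·(≡8), b=11^18·(≡9) mod 11; (8|11)=-1, (9|11)=+1; (−1)^{13·18·5}·(-1)^18·(+1)^13 = +1.
v=19: a=19^2·(≡8), b=19^3·(≡7) mod 19; (8|19)=-1, (7|19)=+1; (−1)^{2·3·9}·(-1)^3·(+1)^2 = -1.
v=31: a=31^1·(≡28), b=31^1·(≡25) mod 31; (28|31)=+1, (25|31)=+1; (−1)^{1·1·15}·(+1)^1·(+1)^1 = -1.
v=3: a=3^8·(≡2), b=3^14·(≡2) mod 3; (2|3)=-1, (2|3)=-1; (−1)^{8·14·1}·(-1)^14·(-1)^8 = +1.
v=23: a=23^1·(≡5), b=23^1·(≡14) mod 23; (5|23)=-1, (14|23)=-1; (−1)^{1·1·11}·(-1)^1·(-1)^1 = -1.
v=5: a=5^6·(≡3), b=5^10·(≡4) mod 5; (3|5)=-1, (4|5)=+1; (−1)^{6·10·2}·(-1)^10·(+1)^6 = +1.
v=7: a=7^-1·(≡3), b=7^-2·(≡5) mod 7; (3|7)=-1, (5|7)=-1; (−1)^{-1·-2·3}·(-1)^-2·(-1)^-1 = -1.
v=2: v_2(a)=-36, v_2(b)=-58; units ≡ 7, 7 (mod 8); ε·ε+αω+βω = 1·1+-36·0+-58·0 ≡ 1  ⇒  (a,b)_2 = -1.
(-713713, 176111 / ℚ) ramifies at {2, 7, 13, 19, 23, 31}: a division algebra.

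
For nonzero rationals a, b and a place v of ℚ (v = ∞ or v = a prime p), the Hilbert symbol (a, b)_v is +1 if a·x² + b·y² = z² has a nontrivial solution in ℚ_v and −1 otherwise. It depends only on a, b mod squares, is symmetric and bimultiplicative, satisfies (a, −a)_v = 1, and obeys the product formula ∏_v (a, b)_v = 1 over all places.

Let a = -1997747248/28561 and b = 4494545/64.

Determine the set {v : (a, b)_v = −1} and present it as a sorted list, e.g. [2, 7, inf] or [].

(a, b) ≡ (-52003, 37145) mod (ℚ^×)²; places V = {2, 5, 7, 11, 13, 17, 19, 23, ∞}.
(a,b)_11: α=0, u≡4; β=2, v≡1 (mod 11); (4|11)=+1, (1|11)=+1; sign (−1)^0·+1^2·+1^0 = +1.
(a,b)_23: α=1, u≡13; β=1, v≡17 (mod 23); (13|23)=+1, (17|23)=-1; sign (−1)^1·+1^1·-1^1 = +1.
(a,b)_19: α=1, u≡10; β=1, v≡17 (mod 19); (10|19)=-1, (17|19)=+1; sign (−1)^1·-1^1·+1^1 = +1.
(a,b)_13: α=-4, u≡10; β=0, v≡10 (mod 13); (10|13)=+1, (10|13)=+1; sign (−1)^0·+1^0·+1^-4 = +1.
(a,b)_7: α=5, u≡3; β=0, v≡6 (mod 7); (3|7)=-1, (6|7)=-1; sign (−1)^0·-1^0·-1^5 = -1.
(a,b)_2: α=4, β=-6; u≡5, v≡1 (mod 8); ε(u)ε(v)=0·0, αω(v)=4·0, βω(u)=-6·1; sum ≡ 0  ⇒  +1.
(a,b)_5: α=0, u≡2; β=1, v≡1 (mod 5); (2|5)=-1, (1|5)=+1; sign (−1)^0·-1^1·+1^0 = -1.
(a,b)_∞: sgn(-52003)=−, sgn(37145)=+, so +1.
(a,b)_17: α=1, u≡13; β=1, v≡4 (mod 17); (13|17)=+1, (4|17)=+1; sign (−1)^0·+1^1·+1^1 = +1.
Ram(-52003, 37145) = {5, 7}; no ℚ_5-point on the conic.

[5, 7]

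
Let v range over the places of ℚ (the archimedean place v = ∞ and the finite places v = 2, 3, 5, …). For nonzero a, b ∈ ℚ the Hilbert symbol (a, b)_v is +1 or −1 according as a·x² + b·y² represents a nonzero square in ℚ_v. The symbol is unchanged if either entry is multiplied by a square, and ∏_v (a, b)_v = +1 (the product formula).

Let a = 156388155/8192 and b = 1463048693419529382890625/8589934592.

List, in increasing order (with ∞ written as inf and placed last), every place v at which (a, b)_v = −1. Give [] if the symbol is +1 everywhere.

(a, b) ≡ (7590, 144210) mod (ℚ^×)²; places V = {2, 3, 5, 7, 11, 19, 23, 29, ∞}.
(a,b)_29: α=2, u≡15; β=4, v≡23 (mod 29); (15|29)=-1, (23|29)=+1; sign (−1)^0·-1^4·+1^2 = +1.
(a,b)_2: α=-13, β=-33; u≡3, v≡1 (mod 8); ε(u)ε(v)=1·0, αω(v)=-13·0, βω(u)=-33·1; sum ≡ 1  ⇒  -1.
(a,b)_∞: sgn(7590)=+, sgn(144210)=+, so +1.
(a,b)_23: α=1, u≡16; β=5, v≡20 (mod 23); (16|23)=+1, (20|23)=-1; sign (−1)^1·+1^5·-1^1 = +1.
(a,b)_19: α=0, u≡16; β=1, v≡5 (mod 19); (16|19)=+1, (5|19)=+1; sign (−1)^0·+1^1·+1^0 = +1.
(a,b)_11: α=1, u≡7; β=1, v≡3 (mod 11); (7|11)=-1, (3|11)=+1; sign (−1)^1·-1^1·+1^1 = +1.
(a,b)_7: α=2, u≡4; β=0, v≡6 (mod 7); (4|7)=+1, (6|7)=-1; sign (−1)^0·+1^0·-1^2 = +1.
(a,b)_5: α=1, u≡3; β=7, v≡3 (mod 5); (3|5)=-1, (3|5)=-1; sign (−1)^0·-1^7·-1^1 = +1.
(a,b)_3: α=1, u≡1; β=9, v≡1 (mod 3); (1|3)=+1, (1|3)=+1; sign (−1)^1·+1^9·+1^1 = -1.
(7590, 144210 / ℚ) ramifies at {2, 3}: a division algebra.

[2, 3]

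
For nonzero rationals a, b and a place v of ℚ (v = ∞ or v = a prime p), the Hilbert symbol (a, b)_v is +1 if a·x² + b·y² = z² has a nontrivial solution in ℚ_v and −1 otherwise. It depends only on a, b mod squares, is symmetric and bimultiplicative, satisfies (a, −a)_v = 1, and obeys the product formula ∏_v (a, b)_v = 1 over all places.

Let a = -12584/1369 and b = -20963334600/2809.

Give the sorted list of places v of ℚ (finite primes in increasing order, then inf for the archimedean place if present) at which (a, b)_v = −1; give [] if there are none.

[19, inf]

(a, b) ≡ (-26, -15314) mod (ℚ^×)²; places V = {2, 3, 5, 11, 13, 19, 31, 37, 53, ∞}.
(a,b)_11: α=2, u≡10; β=0, v≡3 (mod 11); (10|11)=-1, (3|11)=+1; sign (−1)^0·-1^0·+1^2 = +1.
(a,b)_53: α=0, u≡32; β=-2, v≡48 (mod 53); (32|53)=-1, (48|53)=-1; sign (−1)^0·-1^-2·-1^0 = +1.
(a,b)_2: α=3, β=3; u≡3, v≡7 (mod 8); ε(u)ε(v)=1·1, αω(v)=3·0, βω(u)=3·1; sum ≡ 0  ⇒  +1.
(a,b)_19: α=0, u≡13; β=1, v≡6 (mod 19); (13|19)=-1, (6|19)=+1; sign (−1)^0·-1^1·+1^0 = -1.
(a,b)_5: α=0, u≡4; β=2, v≡4 (mod 5); (4|5)=+1, (4|5)=+1; sign (−1)^0·+1^2·+1^0 = +1.
(a,b)_37: α=-2, u≡33; β=0, v≡10 (mod 37); (33|37)=+1, (10|37)=+1; sign (−1)^0·+1^0·+1^-2 = +1.
(a,b)_13: α=1, u≡5; β=3, v≡5 (mod 13); (5|13)=-1, (5|13)=-1; sign (−1)^0·-1^3·-1^1 = +1.
(a,b)_31: α=0, u≡19; β=1, v≡10 (mod 31); (19|31)=+1, (10|31)=+1; sign (−1)^0·+1^1·+1^0 = +1.
(a,b)_3: α=0, u≡1; β=4, v≡1 (mod 3); (1|3)=+1, (1|3)=+1; sign (−1)^0·+1^4·+1^0 = +1.
(a,b)_∞: sgn(-26)=−, sgn(-15314)=−, so -1.
(-26, -15314 / ℚ) ramifies at {19, ∞}: a division algebra.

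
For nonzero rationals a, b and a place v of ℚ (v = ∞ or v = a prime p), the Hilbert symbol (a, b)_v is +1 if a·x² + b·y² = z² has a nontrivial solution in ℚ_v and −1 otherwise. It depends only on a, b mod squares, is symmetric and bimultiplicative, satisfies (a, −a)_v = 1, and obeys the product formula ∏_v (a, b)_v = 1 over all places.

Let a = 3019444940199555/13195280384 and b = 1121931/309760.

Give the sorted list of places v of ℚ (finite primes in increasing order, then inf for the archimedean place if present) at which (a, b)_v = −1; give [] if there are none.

[2, 5, 13, 19]

(a, b) ≡ (170430, 190) mod (ℚ^×)²; places V = {2, 3, 5, 7, 11, 13, 19, 23, ∞}.
(a,b)_∞: sgn(170430)=+, sgn(190)=+, so +1.
(a,b)_23: α=1, u≡9; β=0, v≡8 (mod 23); (9|23)=+1, (8|23)=+1; sign (−1)^0·+1^0·+1^1 = +1.
(a,b)_11: α=-2, u≡2; β=-2, v≡1 (mod 11); (2|11)=-1, (1|11)=+1; sign (−1)^0·-1^-2·+1^-2 = +1.
(a,b)_5: α=1, u≡4; β=-1, v≡3 (mod 5); (4|5)=+1, (3|5)=-1; sign (−1)^0·+1^-1·-1^1 = -1.
(a,b)_7: α=4, u≡2; β=0, v≡2 (mod 7); (2|7)=+1, (2|7)=+1; sign (−1)^0·+1^0·+1^4 = +1.
(a,b)_19: α=3, u≡12; β=1, v≡18 (mod 19); (12|19)=-1, (18|19)=-1; sign (−1)^1·-1^1·-1^3 = -1.
(a,b)_2: α=-23, β=-9; u≡7, v≡7 (mod 8); ε(u)ε(v)=1·1, αω(v)=-23·0, βω(u)=-9·0; sum ≡ 1  ⇒  -1.
(a,b)_3: α=13, u≡2; β=10, v≡1 (mod 3); (2|3)=-1, (1|3)=+1; sign (−1)^0·-1^10·+1^13 = +1.
(a,b)_13: α=-1, u≡5; β=0, v≡2 (mod 13); (5|13)=-1, (2|13)=-1; sign (−1)^0·-1^0·-1^-1 = -1.
|Ram(170430, 190)| = 4, even; anisotropic at {2, 5, 13, 19}.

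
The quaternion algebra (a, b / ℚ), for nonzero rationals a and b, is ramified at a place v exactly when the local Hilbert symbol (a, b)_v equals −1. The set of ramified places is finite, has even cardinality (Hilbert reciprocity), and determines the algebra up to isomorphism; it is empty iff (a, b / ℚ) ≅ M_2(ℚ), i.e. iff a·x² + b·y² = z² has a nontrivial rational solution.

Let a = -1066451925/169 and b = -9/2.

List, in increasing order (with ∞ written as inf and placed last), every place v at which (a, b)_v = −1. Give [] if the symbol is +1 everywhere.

[23, 31, 37, inf]

(a, b) ≡ (-870573, -2) mod (ℚ^×)²; places V = {2, 3, 5, 7, 11, 13, 23, 31, 37, ∞}.
(a,b)_5: α=2, u≡2; β=0, v≡3 (mod 5); (2|5)=-1, (3|5)=-1; sign (−1)^0·-1^0·-1^2 = +1.
(a,b)_23: α=1, u≡11; β=0, v≡7 (mod 23); (11|23)=-1, (7|23)=-1; sign (−1)^0·-1^0·-1^1 = -1.
(a,b)_7: α=2, u≡5; β=0, v≡6 (mod 7); (5|7)=-1, (6|7)=-1; sign (−1)^0·-1^0·-1^2 = +1.
(a,b)_3: α=1, u≡2; β=2, v≡1 (mod 3); (2|3)=-1, (1|3)=+1; sign (−1)^0·-1^2·+1^1 = +1.
(a,b)_31: α=1, u≡30; β=0, v≡11 (mod 31); (30|31)=-1, (11|31)=-1; sign (−1)^0·-1^0·-1^1 = -1.
(a,b)_11: α=1, u≡2; β=0, v≡1 (mod 11); (2|11)=-1, (1|11)=+1; sign (−1)^0·-1^0·+1^1 = +1.
(a,b)_2: α=0, β=-1; u≡3, v≡7 (mod 8); ε(u)ε(v)=1·1, αω(v)=0·0, βω(u)=-1·1; sum ≡ 0  ⇒  +1.
(a,b)_37: α=1, u≡27; β=0, v≡14 (mod 37); (27|37)=+1, (14|37)=-1; sign (−1)^0·+1^0·-1^1 = -1.
(a,b)_∞: sgn(-870573)=−, sgn(-2)=−, so -1.
(a,b)_13: α=-2, u≡7; β=0, v≡2 (mod 13); (7|13)=-1, (2|13)=-1; sign (−1)^0·-1^0·-1^-2 = +1.
(-870573, -2 / ℚ) ramifies at {23, 31, 37, ∞}: a division algebra.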